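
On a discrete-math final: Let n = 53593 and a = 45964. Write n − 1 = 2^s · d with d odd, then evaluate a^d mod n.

39184

n − 1 = 53592 = 2^3 · 6699, so s = 3 and d = 6699.
Repeated squaring mod 53593: 45964^1 ≡ 45964, 45964^2 ≡ 53236, 45964^4 ≡ 20263, 45964^8 ≡ 13196, 45964^16 ≡ 10759, 45964^32 ≡ 48794, 45964^64 ≡ 39004, 45964^128 ≡ 21118, 45964^256 ≡ 22571, 45964^512 ≡ 48576, 45964^1024 ≡ 35172, 45964^2048 ≡ 35958, 45964^4096 ≡ 46639.
6699 = 4096 + 2048 + 512 + 32 + 8 + 2 + 1, so 45964^6699 ≡ 46639·35958·48576·48794·13196·53236·45964 ≡ 39184 (mod 53593).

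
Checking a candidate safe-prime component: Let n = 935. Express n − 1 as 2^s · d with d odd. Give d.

467

Halving: 934 → 467; 467 is odd.
So 934 = 2^1 · 467.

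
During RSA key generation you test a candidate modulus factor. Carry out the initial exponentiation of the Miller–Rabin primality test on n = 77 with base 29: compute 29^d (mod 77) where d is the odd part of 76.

n − 1 = 76 = 2^2 · 19, so s = 2 and d = 19.
Repeated squaring mod 77: 29^1 ≡ 29, 29^2 ≡ 71, 29^4 ≡ 36, 29^8 ≡ 64, 29^16 ≡ 15.
19 = 16 + 2 + 1, so 29^19 ≡ 15·71·29 ≡ 8 (mod 77).

8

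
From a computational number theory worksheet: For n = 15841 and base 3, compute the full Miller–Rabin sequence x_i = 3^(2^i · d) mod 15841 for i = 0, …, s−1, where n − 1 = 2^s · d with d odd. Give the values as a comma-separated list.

n − 1 = 15840 = 2^5 · 495, so s = 5 and d = 495.
x_0 = 3^495 mod 15841 = 12802.
x_1 = 12802^2 mod 15841 = 218.
x_2 = 218^2 mod 15841 = 1.
x_3 = 1^2 mod 15841 = 1.
x_4 = 1^2 mod 15841 = 1.

12802, 218, 1, 1, 1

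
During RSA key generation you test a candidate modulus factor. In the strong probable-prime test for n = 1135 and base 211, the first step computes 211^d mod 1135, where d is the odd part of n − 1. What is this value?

n − 1 = 1134 = 2^1 · 567, so s = 1 and d = 567.
Repeated squaring mod 1135: 211^1 ≡ 211, 211^2 ≡ 256, 211^4 ≡ 841, 211^8 ≡ 176, 211^16 ≡ 331, 211^32 ≡ 601, 211^64 ≡ 271, 211^128 ≡ 801, 211^256 ≡ 326, 211^512 ≡ 721.
567 = 512 + 32 + 16 + 4 + 2 + 1, so 211^567 ≡ 721·601·331·841·256·211 ≡ 1106 (mod 1135).

1106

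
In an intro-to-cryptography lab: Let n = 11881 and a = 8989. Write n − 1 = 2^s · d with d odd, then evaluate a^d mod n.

10976

n − 1 = 11880 = 2^3 · 1485, so s = 3 and d = 1485.
8989^1485 mod 11881 = 10976.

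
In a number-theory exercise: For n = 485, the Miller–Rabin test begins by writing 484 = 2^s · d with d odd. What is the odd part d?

Halving: 484 → 242 → 121; 121 is odd.
So 484 = 2^2 · 121.

121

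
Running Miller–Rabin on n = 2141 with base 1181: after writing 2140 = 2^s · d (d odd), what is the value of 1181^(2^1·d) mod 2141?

2140

n − 1 = 2140 = 2^2 · 535, so s = 2 and d = 535.
Repeated squaring mod 2141: 1181^1 ≡ 1181, 1181^2 ≡ 970, 1181^4 ≡ 1001, 1181^8 ≡ 13, 1181^16 ≡ 169, 1181^32 ≡ 728, 1181^64 ≡ 1157, 1181^128 ≡ 524, 1181^256 ≡ 528, 1181^512 ≡ 454.
535 = 512 + 16 + 4 + 2 + 1, so 1181^535 ≡ 454·169·1001·970·1181 ≡ 1722 (mod 2141).
x_0 = 1722.
x_1 = 1722^2 mod 2141 = 2140.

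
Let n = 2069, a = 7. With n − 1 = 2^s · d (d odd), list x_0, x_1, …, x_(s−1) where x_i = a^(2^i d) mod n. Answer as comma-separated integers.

n − 1 = 2068 = 2^2 · 517, so s = 2 and d = 517.
x_0 = 7^517 mod 2069 = 1.
x_1 = 1^2 mod 2069 = 1.

1, 1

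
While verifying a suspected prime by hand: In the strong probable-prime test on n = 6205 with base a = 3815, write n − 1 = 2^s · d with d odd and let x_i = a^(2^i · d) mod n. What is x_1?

n − 1 = 6204 = 2^2 · 1551, so s = 2 and d = 1551.
x_0 = 3815^1551 mod 6205 = 4085.
x_1 = 4085^2 mod 6205 = 1980.

1980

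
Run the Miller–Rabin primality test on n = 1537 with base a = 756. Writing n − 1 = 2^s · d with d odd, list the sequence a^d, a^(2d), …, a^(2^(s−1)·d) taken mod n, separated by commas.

n − 1 = 1536 = 2^9 · 3, so s = 9 and d = 3.
x_0 = 756^3 mod 1537 = 1313.
x_1 = 1313^2 mod 1537 = 992.
x_2 = 992^2 mod 1537 = 384.
x_3 = 384^2 mod 1537 = 1441.
x_4 = 1441^2 mod 1537 = 1531.
x_5 = 1531^2 mod 1537 = 36.
x_6 = 36^2 mod 1537 = 1296.
x_7 = 1296^2 mod 1537 = 1212.
x_8 = 1212^2 mod 1537 = 1109.

1313, 992, 384, 1441, 1531, 36, 1296, 1212, 1109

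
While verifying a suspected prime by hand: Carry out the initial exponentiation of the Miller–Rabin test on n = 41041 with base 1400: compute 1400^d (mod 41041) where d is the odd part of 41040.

n − 1 = 41040 = 2^4 · 2565, so s = 4 and d = 2565.
1400^2565 mod 41041 = 4291.

4291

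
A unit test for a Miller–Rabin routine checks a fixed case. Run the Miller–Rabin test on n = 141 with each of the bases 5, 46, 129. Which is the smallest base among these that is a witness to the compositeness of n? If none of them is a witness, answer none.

5

n − 1 = 140 = 2^2 · 35, so s = 2 and d = 35.
Base 5: x_0 = 5^35 mod 141 = 29. x_0 is neither 1 nor 140, so continue squaring. x_1 = 29^2 mod 141 = 136. Reached i = s−1 = 1 without hitting −1: 5 is a Miller–Rabin witness and 141 is composite.
Base 46: x_0 = 46^35 mod 141 = 46. x_0 is neither 1 nor 140, so continue squaring. x_1 = 46^2 mod 141 = 1. x_1 = 1 but x_0 ≠ ±1, a nontrivial square root of 1 — 46 is a witness and 141 is composite.
Base 129: x_0 = 129^35 mod 141 = 117. x_0 is neither 1 nor 140, so continue squaring. x_1 = 117^2 mod 141 = 12. Reached i = s−1 = 1 without hitting −1: 129 is a Miller–Rabin witness and 141 is composite.
The smallest witness among the given bases is 5.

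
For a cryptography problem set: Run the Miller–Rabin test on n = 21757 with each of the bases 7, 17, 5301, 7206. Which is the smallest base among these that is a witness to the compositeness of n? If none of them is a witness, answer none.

none

n − 1 = 21756 = 2^2 · 5439, so s = 2 and d = 5439.
Base 7: x_0 = 7^5439 mod 21757 = 21756. x_0 = 21756 ≡ −1, so 7 is not a witness.
Base 17: x_0 = 17^5439 mod 21757 = 20714. x_0 is neither 1 nor 21756, so continue squaring. x_1 = 20714^2 mod 21757 = 21756. x_1 ≡ −1, so 17 is not a witness.
Base 5301: x_0 = 5301^5439 mod 21757 = 21756. x_0 = 21756 ≡ −1, so 5301 is not a witness.
Base 7206: x_0 = 7206^5439 mod 21757 = 20714. x_0 is neither 1 nor 21756, so continue squaring. x_1 = 20714^2 mod 21757 = 21756. x_1 ≡ −1, so 7206 is not a witness.
No listed base is a witness for 21757.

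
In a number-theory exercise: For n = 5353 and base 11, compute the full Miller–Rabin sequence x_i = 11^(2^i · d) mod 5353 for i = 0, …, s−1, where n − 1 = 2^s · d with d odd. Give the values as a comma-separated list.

3674, 3363, 4233

n − 1 = 5352 = 2^3 · 669, so s = 3 and d = 669.
x_0 = 11^669 mod 5353 = 3674.
x_1 = 3674^2 mod 5353 = 3363.
x_2 = 3363^2 mod 5353 = 4233.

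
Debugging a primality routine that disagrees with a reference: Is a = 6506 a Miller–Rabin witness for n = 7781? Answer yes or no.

no

n − 1 = 7780 = 2^2 · 1945, so s = 2 and d = 1945.
x_0 = 6506^1945 mod 7781 = 7780.
x_0 = 7780 ≡ −1, so 6506 is not a witness.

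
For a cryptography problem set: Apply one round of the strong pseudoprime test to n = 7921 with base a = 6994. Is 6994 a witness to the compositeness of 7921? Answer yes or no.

no

n − 1 = 7920 = 2^4 · 495, so s = 4 and d = 495.
x_0 = 6994^495 mod 7921 = 6776.
x_0 is neither 1 nor 7920, so continue squaring.
x_1 = 6776^2 mod 7921 = 4060.
x_2 = 4060^2 mod 7921 = 7920.
x_2 ≡ −1, so 6994 is not a witness.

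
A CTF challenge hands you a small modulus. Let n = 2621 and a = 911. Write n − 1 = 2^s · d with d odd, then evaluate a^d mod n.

n − 1 = 2620 = 2^2 · 655, so s = 2 and d = 655.
911^655 mod 2621 = 1.

1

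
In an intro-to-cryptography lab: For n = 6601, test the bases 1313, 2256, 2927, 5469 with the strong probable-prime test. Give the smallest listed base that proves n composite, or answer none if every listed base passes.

n − 1 = 6600 = 2^3 · 825, so s = 3 and d = 825.
Base 1313: x_0 = 1313^825 mod 6601 = 1. x_0 = 1, so 1313 is not a witness.
Base 2256: x_0 = 2256^825 mod 6601 = 1. x_0 = 1, so 2256 is not a witness.
Base 2927: x_0 = 2927^825 mod 6601 = 1. x_0 = 1, so 2927 is not a witness.
Base 5469: x_0 = 5469^825 mod 6601 = 1. x_0 = 1, so 5469 is not a witness.
No listed base is a witness for 6601.

none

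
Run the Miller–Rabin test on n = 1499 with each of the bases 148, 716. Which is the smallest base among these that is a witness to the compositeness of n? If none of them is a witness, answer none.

none

n − 1 = 1498 = 2^1 · 749, so s = 1 and d = 749.
Base 148: x_0 = 148^749 mod 1499 = 1498. x_0 = 1498 ≡ −1, so 148 is not a witness.
Base 716: x_0 = 716^749 mod 1499 = 1498. x_0 = 1498 ≡ −1, so 716 is not a witness.
No listed base is a witness for 1499.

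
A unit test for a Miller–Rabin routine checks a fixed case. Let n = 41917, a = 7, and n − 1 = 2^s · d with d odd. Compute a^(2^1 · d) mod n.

n − 1 = 41916 = 2^2 · 10479, so s = 2 and d = 10479.
x_0 = 7^10479 mod 41917 = 15787.
x_1 = 15787^2 mod 41917 = 32804.

32804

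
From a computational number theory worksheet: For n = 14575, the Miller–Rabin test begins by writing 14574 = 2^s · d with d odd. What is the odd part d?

Halving: 14574 → 7287; 7287 is odd.
So 14574 = 2^1 · 7287.

7287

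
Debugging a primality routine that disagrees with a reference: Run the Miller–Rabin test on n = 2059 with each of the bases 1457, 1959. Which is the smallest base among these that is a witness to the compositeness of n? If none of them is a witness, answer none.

1959

n − 1 = 2058 = 2^1 · 1029, so s = 1 and d = 1029.
Base 1457: x_0 = 1457^1029 mod 2059 = 1. x_0 = 1, so 1457 is not a witness.
Base 1959: x_0 = 1959^1029 mod 2059 = 2002. x_0 ∉ {1, 2058} and s = 1, so 1959 is a Miller–Rabin witness and 2059 is composite.
The smallest witness among the given bases is 1959.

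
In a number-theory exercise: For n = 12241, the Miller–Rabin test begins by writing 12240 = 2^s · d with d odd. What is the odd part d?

765

Halving: 12240 → 6120 → 3060 → 1530 → 765; 765 is odd.
So 12240 = 2^4 · 765.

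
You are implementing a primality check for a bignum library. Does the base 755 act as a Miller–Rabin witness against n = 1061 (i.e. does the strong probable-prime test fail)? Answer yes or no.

n − 1 = 1060 = 2^2 · 265, so s = 2 and d = 265.
Repeated squaring mod 1061: 755^1 ≡ 755, 755^2 ≡ 268, 755^4 ≡ 737, 755^8 ≡ 998, 755^16 ≡ 786, 755^32 ≡ 294, 755^64 ≡ 495, 755^128 ≡ 995, 755^256 ≡ 112.
265 = 256 + 8 + 1, so 755^265 ≡ 112·998·755 ≡ 1 (mod 1061).
x_0 = 755^265 mod 1061 = 1.
x_0 = 1, so 755 is not a witness.

no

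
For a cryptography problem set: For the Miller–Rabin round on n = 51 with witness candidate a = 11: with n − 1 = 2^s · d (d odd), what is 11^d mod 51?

23

n − 1 = 50 = 2^1 · 25, so s = 1 and d = 25.
11^25 mod 51 = 23.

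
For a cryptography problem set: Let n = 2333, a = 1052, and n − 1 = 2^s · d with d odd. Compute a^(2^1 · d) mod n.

n − 1 = 2332 = 2^2 · 583, so s = 2 and d = 583.
x_0 = 1052^583 mod 2333 = 108.
x_1 = 108^2 mod 2333 = 2332.

2332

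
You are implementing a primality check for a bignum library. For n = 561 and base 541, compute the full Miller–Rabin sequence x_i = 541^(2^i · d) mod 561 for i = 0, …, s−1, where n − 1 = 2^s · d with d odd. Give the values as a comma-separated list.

109, 100, 463, 67

n − 1 = 560 = 2^4 · 35, so s = 4 and d = 35.
x_0 = 541^35 mod 561 = 109.
x_1 = 109^2 mod 561 = 100.
x_2 = 100^2 mod 561 = 463.
x_3 = 463^2 mod 561 = 67.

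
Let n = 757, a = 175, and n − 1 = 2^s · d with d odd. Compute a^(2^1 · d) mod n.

n − 1 = 756 = 2^2 · 189, so s = 2 and d = 189.
x_0 = 175^189 mod 757 = 756.
x_1 = 756^2 mod 757 = 1.

1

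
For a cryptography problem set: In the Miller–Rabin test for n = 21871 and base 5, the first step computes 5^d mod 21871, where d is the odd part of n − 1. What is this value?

1

n − 1 = 21870 = 2^1 · 10935, so s = 1 and d = 10935.
5^10935 mod 21871 = 1.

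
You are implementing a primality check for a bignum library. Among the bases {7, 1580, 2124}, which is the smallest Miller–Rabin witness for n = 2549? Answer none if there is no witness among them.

none

n − 1 = 2548 = 2^2 · 637, so s = 2 and d = 637.
Base 7: x_0 = 7^637 mod 2549 = 2548. x_0 = 2548 ≡ −1, so 7 is not a witness.
Base 1580: x_0 = 1580^637 mod 2549 = 2548. x_0 = 2548 ≡ −1, so 1580 is not a witness.
Base 2124: x_0 = 2124^637 mod 2549 = 1. x_0 = 1, so 2124 is not a witness.
No listed base is a witness for 2549.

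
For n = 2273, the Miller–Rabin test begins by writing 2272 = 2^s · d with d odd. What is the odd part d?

71

Halving: 2272 → 1136 → 568 → 284 → 142 → 71; 71 is odd.
So 2272 = 2^5 · 71.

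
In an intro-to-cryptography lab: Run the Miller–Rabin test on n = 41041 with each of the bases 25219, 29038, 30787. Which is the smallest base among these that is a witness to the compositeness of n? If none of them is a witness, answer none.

none

n − 1 = 41040 = 2^4 · 2565, so s = 4 and d = 2565.
Base 25219: x_0 = 25219^2565 mod 41041 = 41040. x_0 = 41040 ≡ −1, so 25219 is not a witness.
Base 29038: x_0 = 29038^2565 mod 41041 = 1. x_0 = 1, so 29038 is not a witness.
Base 30787: x_0 = 30787^2565 mod 41041 = 1. x_0 = 1, so 30787 is not a witness.
No listed base is a witness for 41041.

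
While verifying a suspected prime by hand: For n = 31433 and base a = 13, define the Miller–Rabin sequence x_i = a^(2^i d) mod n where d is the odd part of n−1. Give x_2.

n − 1 = 31432 = 2^3 · 3929, so s = 3 and d = 3929.
x_0 = 13^3929 mod 31433 = 5028.
x_1 = 5028^2 mod 31433 = 8652.
x_2 = 8652^2 mod 31433 = 15131.

15131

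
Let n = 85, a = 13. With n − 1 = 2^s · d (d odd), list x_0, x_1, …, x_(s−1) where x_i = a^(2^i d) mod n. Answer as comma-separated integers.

13, 84

n − 1 = 84 = 2^2 · 21, so s = 2 and d = 21.
x_0 = 13^21 mod 85 = 13.
x_1 = 13^2 mod 85 = 84.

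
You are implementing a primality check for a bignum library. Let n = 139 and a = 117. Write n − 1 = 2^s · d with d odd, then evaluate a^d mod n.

n − 1 = 138 = 2^1 · 69, so s = 1 and d = 69.
117^69 mod 139 = 1.

1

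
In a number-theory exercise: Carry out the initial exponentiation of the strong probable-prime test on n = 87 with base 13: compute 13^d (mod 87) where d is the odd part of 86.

n − 1 = 86 = 2^1 · 43, so s = 1 and d = 43.
By repeated squaring, 13^43 ≡ 13 (mod 87).

13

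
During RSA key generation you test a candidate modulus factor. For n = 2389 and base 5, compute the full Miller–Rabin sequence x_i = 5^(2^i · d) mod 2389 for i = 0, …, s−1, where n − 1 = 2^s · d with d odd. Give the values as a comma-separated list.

n − 1 = 2388 = 2^2 · 597, so s = 2 and d = 597.
x_0 = 5^597 mod 2389 = 2388.
x_1 = 2388^2 mod 2389 = 1.

2388, 1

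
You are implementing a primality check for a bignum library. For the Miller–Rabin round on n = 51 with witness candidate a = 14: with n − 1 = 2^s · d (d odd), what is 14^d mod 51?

20

n − 1 = 50 = 2^1 · 25, so s = 1 and d = 25.
14^25 mod 51 = 20.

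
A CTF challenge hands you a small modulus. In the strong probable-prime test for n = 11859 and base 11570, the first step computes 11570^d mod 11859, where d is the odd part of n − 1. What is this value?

4259

n − 1 = 11858 = 2^1 · 5929, so s = 1 and d = 5929.
11570^5929 mod 11859 = 4259.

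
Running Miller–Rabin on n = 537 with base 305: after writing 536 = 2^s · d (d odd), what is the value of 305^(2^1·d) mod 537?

n − 1 = 536 = 2^3 · 67, so s = 3 and d = 67.
x_0 = 305^67 mod 537 = 77.
x_1 = 77^2 mod 537 = 22.

22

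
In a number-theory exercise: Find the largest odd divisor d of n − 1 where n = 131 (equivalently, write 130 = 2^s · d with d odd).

65

Halving: 130 → 65; 65 is odd.
So 130 = 2^1 · 65.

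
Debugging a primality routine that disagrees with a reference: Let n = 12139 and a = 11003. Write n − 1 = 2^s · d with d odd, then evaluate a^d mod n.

1883

n − 1 = 12138 = 2^1 · 6069, so s = 1 and d = 6069.
11003^6069 mod 12139 = 1883.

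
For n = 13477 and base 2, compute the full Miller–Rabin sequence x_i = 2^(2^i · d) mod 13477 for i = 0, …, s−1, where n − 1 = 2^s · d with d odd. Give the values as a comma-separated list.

5949, 13476

n − 1 = 13476 = 2^2 · 3369, so s = 2 and d = 3369.
x_0 = 2^3369 mod 13477 = 5949.
x_1 = 5949^2 mod 13477 = 13476.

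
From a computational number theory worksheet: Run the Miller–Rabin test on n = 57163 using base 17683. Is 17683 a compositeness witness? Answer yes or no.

no

n − 1 = 57162 = 2^1 · 28581, so s = 1 and d = 28581.
Repeated squaring mod 57163: 17683^1 ≡ 17683, 17683^2 ≡ 6879, 17683^4 ≡ 46840, 17683^8 ≡ 12497, 17683^16 ≡ 5693, 17683^32 ≡ 55991, 17683^64 ≡ 1672, 17683^128 ≡ 51760, 17683^256 ≡ 39279, 17683^512 ≡ 10471, 17683^1024 ≡ 3207, 17683^2048 ≡ 52672, 17683^4096 ≡ 47705, 17683^8192 ≡ 50832, 17683^16384 ≡ 10298.
28581 = 16384 + 8192 + 2048 + 1024 + 512 + 256 + 128 + 32 + 4 + 1, so 17683^28581 ≡ 10298·50832·52672·3207·10471·39279·51760·55991·46840·17683 ≡ 57162 (mod 57163).
x_0 = 17683^28581 mod 57163 = 57162.
x_0 = 57162 ≡ −1, so 17683 is not a witness.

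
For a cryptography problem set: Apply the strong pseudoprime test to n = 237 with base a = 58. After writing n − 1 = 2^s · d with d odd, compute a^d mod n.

n − 1 = 236 = 2^2 · 59, so s = 2 and d = 59.
Repeated squaring mod 237: 58^1 ≡ 58, 58^2 ≡ 46, 58^4 ≡ 220, 58^8 ≡ 52, 58^16 ≡ 97, 58^32 ≡ 166.
59 = 32 + 16 + 8 + 2 + 1, so 58^59 ≡ 166·97·52·46·58 ≡ 148 (mod 237).

148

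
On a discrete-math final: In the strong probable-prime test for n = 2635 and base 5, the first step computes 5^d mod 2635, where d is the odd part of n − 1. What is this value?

745

n − 1 = 2634 = 2^1 · 1317, so s = 1 and d = 1317.
5^1317 mod 2635 = 745.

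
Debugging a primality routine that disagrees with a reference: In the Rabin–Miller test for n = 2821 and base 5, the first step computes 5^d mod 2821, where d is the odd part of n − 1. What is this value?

n − 1 = 2820 = 2^2 · 705, so s = 2 and d = 705.
5^705 mod 2821 = 993.

993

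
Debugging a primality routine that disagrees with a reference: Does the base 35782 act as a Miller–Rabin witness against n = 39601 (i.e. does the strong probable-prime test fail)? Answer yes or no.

yes

n − 1 = 39600 = 2^4 · 2475, so s = 4 and d = 2475.
By repeated squaring, 35782^2475 ≡ 7165 (mod 39601).
x_0 = 35782^2475 mod 39601 = 7165.
x_0 is neither 1 nor 39600, so continue squaring.
x_1 = 7165^2 mod 39601 = 14329.
x_2 = 14329^2 mod 39601 = 28657.
x_3 = 28657^2 mod 39601 = 17712.
Reached i = s−1 = 3 without hitting −1: 35782 is a Miller–Rabin witness and 39601 is composite.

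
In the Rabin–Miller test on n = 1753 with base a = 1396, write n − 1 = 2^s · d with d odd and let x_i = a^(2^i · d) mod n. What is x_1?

713

n − 1 = 1752 = 2^3 · 219, so s = 3 and d = 219.
x_0 = 1396^219 mod 1753 = 489.
x_1 = 489^2 mod 1753 = 713.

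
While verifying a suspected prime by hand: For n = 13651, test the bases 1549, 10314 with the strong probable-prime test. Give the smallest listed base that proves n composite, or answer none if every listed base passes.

n − 1 = 13650 = 2^1 · 6825, so s = 1 and d = 6825.
Base 1549: x_0 = 1549^6825 mod 13651 = 3147. x_0 ∉ {1, 13650} and s = 1, so 1549 is a Miller–Rabin witness and 13651 is composite.
Base 10314: x_0 = 10314^6825 mod 13651 = 7468. x_0 ∉ {1, 13650} and s = 1, so 10314 is a Miller–Rabin witness and 13651 is composite.
The smallest witness among the given bases is 1549.

1549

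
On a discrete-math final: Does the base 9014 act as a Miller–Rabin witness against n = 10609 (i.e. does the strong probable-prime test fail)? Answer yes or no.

no

n − 1 = 10608 = 2^4 · 663, so s = 4 and d = 663.
By repeated squaring, 9014^663 ≡ 10608 (mod 10609).
x_0 = 9014^663 mod 10609 = 10608.
x_0 = 10608 ≡ −1, so 9014 is not a witness.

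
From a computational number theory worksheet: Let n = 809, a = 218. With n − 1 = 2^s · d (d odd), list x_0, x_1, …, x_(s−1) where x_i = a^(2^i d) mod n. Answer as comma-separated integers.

318, 808, 1

n − 1 = 808 = 2^3 · 101, so s = 3 and d = 101.
x_0 = 218^101 mod 809 = 318.
x_1 = 318^2 mod 809 = 808.
x_2 = 808^2 mod 809 = 1.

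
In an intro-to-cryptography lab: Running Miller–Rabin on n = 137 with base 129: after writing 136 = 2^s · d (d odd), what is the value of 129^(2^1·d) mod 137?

n − 1 = 136 = 2^3 · 17, so s = 3 and d = 17.
Repeated squaring mod 137: 129^1 ≡ 129, 129^2 ≡ 64, 129^4 ≡ 123, 129^8 ≡ 59, 129^16 ≡ 56.
17 = 16 + 1, so 129^17 ≡ 56·129 ≡ 100 (mod 137).
x_0 = 100.
x_1 = 100^2 mod 137 = 136.

136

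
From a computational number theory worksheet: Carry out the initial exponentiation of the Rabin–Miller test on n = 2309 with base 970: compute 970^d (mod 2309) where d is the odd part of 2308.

2308

n − 1 = 2308 = 2^2 · 577, so s = 2 and d = 577.
970^577 mod 2309 = 2308.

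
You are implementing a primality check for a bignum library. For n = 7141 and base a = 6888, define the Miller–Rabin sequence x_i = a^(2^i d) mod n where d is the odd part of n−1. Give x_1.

n − 1 = 7140 = 2^2 · 1785, so s = 2 and d = 1785.
x_0 = 6888^1785 mod 7141 = 2966.
x_1 = 2966^2 mod 7141 = 6585.

6585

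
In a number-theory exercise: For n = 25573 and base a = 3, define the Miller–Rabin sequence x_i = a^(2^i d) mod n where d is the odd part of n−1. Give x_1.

5587

n − 1 = 25572 = 2^2 · 6393, so s = 2 and d = 6393.
Repeated squaring mod 25573: 3^1 ≡ 3, 3^2 ≡ 9, 3^4 ≡ 81, 3^8 ≡ 6561, 3^16 ≡ 7362, 3^32 ≡ 9857, 3^64 ≡ 8622, 3^128 ≡ 23746, 3^256 ≡ 13439, 3^512 ≡ 10195, 3^1024 ≡ 9353, 3^2048 ≡ 18949, 3^4096 ≡ 19681.
6393 = 4096 + 2048 + 128 + 64 + 32 + 16 + 8 + 1, so 3^6393 ≡ 19681·18949·23746·8622·9857·7362·6561·3 ≡ 22830 (mod 25573).
x_0 = 22830.
x_1 = 22830^2 mod 25573 = 5587.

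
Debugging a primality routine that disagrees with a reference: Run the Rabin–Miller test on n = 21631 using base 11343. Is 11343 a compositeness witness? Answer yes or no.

n − 1 = 21630 = 2^1 · 10815, so s = 1 and d = 10815.
x_0 = 11343^10815 mod 21631 = 10648.
x_0 ∉ {1, 21630} and s = 1, so 11343 is a Miller–Rabin witness and 21631 is composite.

yes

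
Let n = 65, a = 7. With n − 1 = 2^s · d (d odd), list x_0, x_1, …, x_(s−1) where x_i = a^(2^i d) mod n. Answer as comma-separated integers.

n − 1 = 64 = 2^6 · 1, so s = 6 and d = 1.
x_0 = 7^1 mod 65 = 7.
x_1 = 7^2 mod 65 = 49.
x_2 = 49^2 mod 65 = 61.
x_3 = 61^2 mod 65 = 16.
x_4 = 16^2 mod 65 = 61.
x_5 = 61^2 mod 65 = 16.

7, 49, 61, 16, 61, 16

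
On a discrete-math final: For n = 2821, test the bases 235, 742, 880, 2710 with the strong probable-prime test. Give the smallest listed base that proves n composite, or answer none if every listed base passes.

742

n − 1 = 2820 = 2^2 · 705, so s = 2 and d = 705.
Base 235: x_0 = 235^705 mod 2821 = 1. x_0 = 1, so 235 is not a witness.
Base 742: x_0 = 742^705 mod 2821 = 2107. x_0 is neither 1 nor 2820, so continue squaring. x_1 = 2107^2 mod 2821 = 2016. Reached i = s−1 = 1 without hitting −1: 742 is a Miller–Rabin witness and 2821 is composite.
Base 880: x_0 = 880^705 mod 2821 = 1301. x_0 is neither 1 nor 2820, so continue squaring. x_1 = 1301^2 mod 2821 = 1. x_1 = 1 but x_0 ≠ ±1, a nontrivial square root of 1 — 880 is a witness and 2821 is composite.
Base 2710: x_0 = 2710^705 mod 2821 = 2696. x_0 is neither 1 nor 2820, so continue squaring. x_1 = 2696^2 mod 2821 = 1520. Reached i = s−1 = 1 without hitting −1: 2710 is a Miller–Rabin witness and 2821 is composite.
The smallest witness among the given bases is 742.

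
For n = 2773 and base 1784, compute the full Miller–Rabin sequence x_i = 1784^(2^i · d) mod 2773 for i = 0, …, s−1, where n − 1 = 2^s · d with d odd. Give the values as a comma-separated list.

n − 1 = 2772 = 2^2 · 693, so s = 2 and d = 693.
x_0 = 1784^693 mod 2773 = 415.
x_1 = 415^2 mod 2773 = 299.

415, 299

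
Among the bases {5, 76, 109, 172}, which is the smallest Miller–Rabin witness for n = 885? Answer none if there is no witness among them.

n − 1 = 884 = 2^2 · 221, so s = 2 and d = 221.
Base 5: x_0 = 5^221 mod 885 = 770. x_0 is neither 1 nor 884, so continue squaring. x_1 = 770^2 mod 885 = 835. Reached i = s−1 = 1 without hitting −1: 5 is a Miller–Rabin witness and 885 is composite.
Base 76: x_0 = 76^221 mod 885 = 271. x_0 is neither 1 nor 884, so continue squaring. x_1 = 271^2 mod 885 = 871. Reached i = s−1 = 1 without hitting −1: 76 is a Miller–Rabin witness and 885 is composite.
Base 109: x_0 = 109^221 mod 885 = 409. x_0 is neither 1 nor 884, so continue squaring. x_1 = 409^2 mod 885 = 16. Reached i = s−1 = 1 without hitting −1: 109 is a Miller–Rabin witness and 885 is composite.
Base 172: x_0 = 172^221 mod 885 = 292. x_0 is neither 1 nor 884, so continue squaring. x_1 = 292^2 mod 885 = 304. Reached i = s−1 = 1 without hitting −1: 172 is a Miller–Rabin witness and 885 is composite.
The smallest witness among the given bases is 5.

5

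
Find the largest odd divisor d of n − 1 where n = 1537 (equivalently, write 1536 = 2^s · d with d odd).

3

Halving: 1536 → 768 → 384 → 192 → 96 → 48 → 24 → 12 → 6 → 3; 3 is odd.
So 1536 = 2^9 · 3.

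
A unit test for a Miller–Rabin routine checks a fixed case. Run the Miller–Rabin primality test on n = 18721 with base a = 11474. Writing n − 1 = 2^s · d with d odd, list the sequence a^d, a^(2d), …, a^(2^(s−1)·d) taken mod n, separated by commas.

16524, 15512, 1131, 6133, 3200

n − 1 = 18720 = 2^5 · 585, so s = 5 and d = 585.
x_0 = 11474^585 mod 18721 = 16524.
x_1 = 16524^2 mod 18721 = 15512.
x_2 = 15512^2 mod 18721 = 1131.
x_3 = 1131^2 mod 18721 = 6133.
x_4 = 6133^2 mod 18721 = 3200.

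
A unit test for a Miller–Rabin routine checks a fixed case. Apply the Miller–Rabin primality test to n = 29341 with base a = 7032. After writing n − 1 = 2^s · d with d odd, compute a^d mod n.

n − 1 = 29340 = 2^2 · 7335, so s = 2 and d = 7335.
Repeated squaring mod 29341: 7032^1 ≡ 7032, 7032^2 ≡ 9439, 7032^4 ≡ 15445, 7032^8 ≡ 5695, 7032^16 ≡ 11220, 7032^32 ≡ 15510, 7032^64 ≡ 22582, 7032^128 ≡ 144, 7032^256 ≡ 20736, 7032^512 ≡ 18682, 7032^1024 ≡ 5929, 7032^2048 ≡ 2523, 7032^4096 ≡ 27873.
7335 = 4096 + 2048 + 1024 + 128 + 32 + 4 + 2 + 1, so 7032^7335 ≡ 27873·2523·5929·144·15510·15445·9439·7032 ≡ 1819 (mod 29341).

1819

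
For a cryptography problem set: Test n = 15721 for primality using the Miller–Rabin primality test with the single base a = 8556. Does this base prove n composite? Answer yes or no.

no

n − 1 = 15720 = 2^3 · 1965, so s = 3 and d = 1965.
x_0 = 8556^1965 mod 15721 = 15720.
x_0 = 15720 ≡ −1, so 8556 is not a witness.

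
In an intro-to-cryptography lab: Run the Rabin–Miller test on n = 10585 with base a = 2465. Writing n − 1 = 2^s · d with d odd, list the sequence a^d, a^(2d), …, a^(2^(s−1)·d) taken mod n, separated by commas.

n − 1 = 10584 = 2^3 · 1323, so s = 3 and d = 1323.
x_0 = 2465^1323 mod 10585 = 3190.
x_1 = 3190^2 mod 10585 = 3915.
x_2 = 3915^2 mod 10585 = 145.

3190, 3915, 145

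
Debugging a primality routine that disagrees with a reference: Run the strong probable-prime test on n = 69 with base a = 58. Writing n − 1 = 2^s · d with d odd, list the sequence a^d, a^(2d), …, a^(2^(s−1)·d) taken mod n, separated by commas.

n − 1 = 68 = 2^2 · 17, so s = 2 and d = 17.
x_0 = 58^17 mod 69 = 55.
x_1 = 55^2 mod 69 = 58.

55, 58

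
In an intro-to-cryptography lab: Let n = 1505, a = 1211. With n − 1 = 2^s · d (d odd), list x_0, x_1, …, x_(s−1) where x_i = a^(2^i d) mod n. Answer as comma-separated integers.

1456, 896, 651, 896, 651

n − 1 = 1504 = 2^5 · 47, so s = 5 and d = 47.
x_0 = 1211^47 mod 1505 = 1456.
x_1 = 1456^2 mod 1505 = 896.
x_2 = 896^2 mod 1505 = 651.
x_3 = 651^2 mod 1505 = 896.
x_4 = 896^2 mod 1505 = 651.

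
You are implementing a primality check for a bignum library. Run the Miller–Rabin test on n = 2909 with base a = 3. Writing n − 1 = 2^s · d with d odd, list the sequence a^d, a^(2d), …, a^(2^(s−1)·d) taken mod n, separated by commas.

n − 1 = 2908 = 2^2 · 727, so s = 2 and d = 727.
x_0 = 3^727 mod 2909 = 878.
x_1 = 878^2 mod 2909 = 2908.

878, 2908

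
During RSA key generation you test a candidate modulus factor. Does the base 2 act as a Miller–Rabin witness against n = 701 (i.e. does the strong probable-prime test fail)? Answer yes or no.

no

n − 1 = 700 = 2^2 · 175, so s = 2 and d = 175.
x_0 = 2^175 mod 701 = 566.
x_0 is neither 1 nor 700, so continue squaring.
x_1 = 566^2 mod 701 = 700.
x_1 ≡ −1, so 2 is not a witness.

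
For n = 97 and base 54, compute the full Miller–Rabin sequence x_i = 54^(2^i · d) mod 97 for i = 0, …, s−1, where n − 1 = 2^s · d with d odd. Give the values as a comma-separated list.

n − 1 = 96 = 2^5 · 3, so s = 5 and d = 3.
x_0 = 54^3 mod 97 = 33.
x_1 = 33^2 mod 97 = 22.
x_2 = 22^2 mod 97 = 96.
x_3 = 96^2 mod 97 = 1.
x_4 = 1^2 mod 97 = 1.

33, 22, 96, 1, 1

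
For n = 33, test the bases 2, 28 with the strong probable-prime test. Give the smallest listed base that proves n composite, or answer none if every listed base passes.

n − 1 = 32 = 2^5 · 1, so s = 5 and d = 1.
Base 2: x_0 = 2^1 mod 33 = 2. x_0 is neither 1 nor 32, so continue squaring. x_1 = 2^2 mod 33 = 4. x_2 = 4^2 mod 33 = 16. x_3 = 16^2 mod 33 = 25. x_4 = 25^2 mod 33 = 31. Reached i = s−1 = 4 without hitting −1: 2 is a Miller–Rabin witness and 33 is composite.
Base 28: x_0 = 28^1 mod 33 = 28. x_0 is neither 1 nor 32, so continue squaring. x_1 = 28^2 mod 33 = 25. x_2 = 25^2 mod 33 = 31. x_3 = 31^2 mod 33 = 4. x_4 = 4^2 mod 33 = 16. Reached i = s−1 = 4 without hitting −1: 28 is a Miller–Rabin witness and 33 is composite.
The smallest witness among the given bases is 2.

2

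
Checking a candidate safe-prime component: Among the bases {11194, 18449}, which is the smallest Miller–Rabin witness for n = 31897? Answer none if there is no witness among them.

n − 1 = 31896 = 2^3 · 3987, so s = 3 and d = 3987.
Base 11194: x_0 = 11194^3987 mod 31897 = 25008. x_0 is neither 1 nor 31896, so continue squaring. x_1 = 25008^2 mod 31897 = 27482. x_2 = 27482^2 mod 31897 = 3158. Reached i = s−1 = 2 without hitting −1: 11194 is a Miller–Rabin witness and 31897 is composite.
Base 18449: x_0 = 18449^3987 mod 31897 = 8572. x_0 is neither 1 nor 31896, so continue squaring. x_1 = 8572^2 mod 31897 = 20393. x_2 = 20393^2 mod 31897 = 1363. Reached i = s−1 = 2 without hitting −1: 18449 is a Miller–Rabin witness and 31897 is composite.
The smallest witness among the given bases is 11194.

11194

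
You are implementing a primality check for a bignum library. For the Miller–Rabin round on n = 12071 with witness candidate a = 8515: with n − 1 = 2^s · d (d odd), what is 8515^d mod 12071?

12070

n − 1 = 12070 = 2^1 · 6035, so s = 1 and d = 6035.
Repeated squaring mod 12071: 8515^1 ≡ 8515, 8515^2 ≡ 6799, 8515^4 ≡ 6542, 8515^8 ≡ 6069, 8515^16 ≡ 4140, 8515^32 ≡ 10851, 8515^64 ≡ 3667, 8515^128 ≡ 11866, 8515^256 ≡ 5812, 8515^512 ≡ 4686, 8515^1024 ≡ 1447, 8515^2048 ≡ 5526, 8515^4096 ≡ 9117.
6035 = 4096 + 1024 + 512 + 256 + 128 + 16 + 2 + 1, so 8515^6035 ≡ 9117·1447·4686·5812·11866·4140·6799·8515 ≡ 12070 (mod 12071).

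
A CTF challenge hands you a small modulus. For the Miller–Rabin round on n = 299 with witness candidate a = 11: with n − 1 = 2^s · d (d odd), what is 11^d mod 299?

n − 1 = 298 = 2^1 · 149, so s = 1 and d = 149.
11^149 mod 299 = 267.

267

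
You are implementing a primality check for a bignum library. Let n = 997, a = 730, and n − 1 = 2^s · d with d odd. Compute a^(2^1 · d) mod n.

1

n − 1 = 996 = 2^2 · 249, so s = 2 and d = 249.
x_0 = 730^249 mod 997 = 996.
x_1 = 996^2 mod 997 = 1.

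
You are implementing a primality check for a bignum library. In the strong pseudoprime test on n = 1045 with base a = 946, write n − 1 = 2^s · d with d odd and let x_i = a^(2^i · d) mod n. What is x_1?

286

n − 1 = 1044 = 2^2 · 261, so s = 2 and d = 261.
Repeated squaring mod 1045: 946^1 ≡ 946, 946^2 ≡ 396, 946^4 ≡ 66, 946^8 ≡ 176, 946^16 ≡ 671, 946^32 ≡ 891, 946^64 ≡ 726, 946^128 ≡ 396, 946^256 ≡ 66.
261 = 256 + 4 + 1, so 946^261 ≡ 66·66·946 ≡ 341 (mod 1045).
x_0 = 341.
x_1 = 341^2 mod 1045 = 286.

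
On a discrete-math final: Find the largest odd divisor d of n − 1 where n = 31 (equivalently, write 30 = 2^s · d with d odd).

15

Halving: 30 → 15; 15 is odd.
So 30 = 2^1 · 15.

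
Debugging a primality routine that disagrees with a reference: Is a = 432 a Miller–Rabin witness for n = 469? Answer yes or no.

n − 1 = 468 = 2^2 · 117, so s = 2 and d = 117.
x_0 = 432^117 mod 469 = 468.
x_0 = 468 ≡ −1, so 432 is not a witness.

no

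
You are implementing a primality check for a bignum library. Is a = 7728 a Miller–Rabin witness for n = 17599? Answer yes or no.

no

n − 1 = 17598 = 2^1 · 8799, so s = 1 and d = 8799.
x_0 = 7728^8799 mod 17599 = 17598.
x_0 = 17598 ≡ −1, so 7728 is not a witness.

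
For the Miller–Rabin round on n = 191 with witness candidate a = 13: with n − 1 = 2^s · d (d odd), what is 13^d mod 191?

n − 1 = 190 = 2^1 · 95, so s = 1 and d = 95.
13^95 mod 191 = 1.

1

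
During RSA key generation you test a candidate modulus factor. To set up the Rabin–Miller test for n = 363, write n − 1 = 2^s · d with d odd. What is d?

Halving: 362 → 181; 181 is odd.
So 362 = 2^1 · 181.

181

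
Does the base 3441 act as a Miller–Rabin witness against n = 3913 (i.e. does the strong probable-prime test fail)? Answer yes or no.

n − 1 = 3912 = 2^3 · 489, so s = 3 and d = 489.
Repeated squaring mod 3913: 3441^1 ≡ 3441, 3441^2 ≡ 3656, 3441^4 ≡ 3441, 3441^8 ≡ 3656, 3441^16 ≡ 3441, 3441^32 ≡ 3656, 3441^64 ≡ 3441, 3441^128 ≡ 3656, 3441^256 ≡ 3441.
489 = 256 + 128 + 64 + 32 + 8 + 1, so 3441^489 ≡ 3441·3656·3441·3656·3656·3441 ≡ 1 (mod 3913).
x_0 = 3441^489 mod 3913 = 1.
x_0 = 1, so 3441 is not a witness.

no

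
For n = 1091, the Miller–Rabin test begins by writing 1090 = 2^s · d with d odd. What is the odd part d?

545

Halving: 1090 → 545; 545 is odd.
So 1090 = 2^1 · 545.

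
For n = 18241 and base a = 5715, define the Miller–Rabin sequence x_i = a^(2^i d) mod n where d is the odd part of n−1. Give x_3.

n − 1 = 18240 = 2^6 · 285, so s = 6 and d = 285.
x_0 = 5715^285 mod 18241 = 2613.
x_1 = 2613^2 mod 18241 = 5635.
x_2 = 5635^2 mod 18241 = 13885.
x_3 = 13885^2 mod 18241 = 4096.

4096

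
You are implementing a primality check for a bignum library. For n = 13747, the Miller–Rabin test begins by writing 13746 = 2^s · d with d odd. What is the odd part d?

Halving: 13746 → 6873; 6873 is odd.
So 13746 = 2^1 · 6873.

6873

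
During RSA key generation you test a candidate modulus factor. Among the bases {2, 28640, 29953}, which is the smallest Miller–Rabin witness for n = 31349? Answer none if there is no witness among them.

2

n − 1 = 31348 = 2^2 · 7837, so s = 2 and d = 7837.
Base 2: x_0 = 2^7837 mod 31349 = 25792. x_0 is neither 1 nor 31348, so continue squaring. x_1 = 25792^2 mod 31349 = 1484. Reached i = s−1 = 1 without hitting −1: 2 is a Miller–Rabin witness and 31349 is composite.
Base 28640: x_0 = 28640^7837 mod 31349 = 14372. x_0 is neither 1 nor 31348, so continue squaring. x_1 = 14372^2 mod 31349 = 27172. Reached i = s−1 = 1 without hitting −1: 28640 is a Miller–Rabin witness and 31349 is composite.
Base 29953: x_0 = 29953^7837 mod 31349 = 17888. x_0 is neither 1 nor 31348, so continue squaring. x_1 = 17888^2 mod 31349 = 1301. Reached i = s−1 = 1 without hitting −1: 29953 is a Miller–Rabin witness and 31349 is composite.
The smallest witness among the given bases is 2.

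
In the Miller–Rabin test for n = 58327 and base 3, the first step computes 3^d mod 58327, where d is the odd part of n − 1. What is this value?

n − 1 = 58326 = 2^1 · 29163, so s = 1 and d = 29163.
3^29163 mod 58327 = 51857.

51857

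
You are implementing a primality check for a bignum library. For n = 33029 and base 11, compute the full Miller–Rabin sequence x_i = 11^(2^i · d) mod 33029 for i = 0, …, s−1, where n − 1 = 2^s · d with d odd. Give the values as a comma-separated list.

n − 1 = 33028 = 2^2 · 8257, so s = 2 and d = 8257.
x_0 = 11^8257 mod 33029 = 10924.
x_1 = 10924^2 mod 33029 = 33028.

10924, 33028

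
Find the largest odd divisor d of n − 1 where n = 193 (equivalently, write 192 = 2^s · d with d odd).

Halving: 192 → 96 → 48 → 24 → 12 → 6 → 3; 3 is odd.
So 192 = 2^6 · 3.

3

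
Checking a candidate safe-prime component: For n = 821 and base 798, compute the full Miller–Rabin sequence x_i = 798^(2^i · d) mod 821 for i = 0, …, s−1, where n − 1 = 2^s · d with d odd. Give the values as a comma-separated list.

1, 1

n − 1 = 820 = 2^2 · 205, so s = 2 and d = 205.
x_0 = 798^205 mod 821 = 1.
x_1 = 1^2 mod 821 = 1.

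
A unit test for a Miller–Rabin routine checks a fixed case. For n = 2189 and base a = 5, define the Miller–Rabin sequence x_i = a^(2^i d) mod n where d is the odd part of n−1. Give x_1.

n − 1 = 2188 = 2^2 · 547, so s = 2 and d = 547.
Repeated squaring mod 2189: 5^1 ≡ 5, 5^2 ≡ 25, 5^4 ≡ 625, 5^8 ≡ 983, 5^16 ≡ 940, 5^32 ≡ 1433, 5^64 ≡ 207, 5^128 ≡ 1258, 5^256 ≡ 2106, 5^512 ≡ 322.
547 = 512 + 32 + 2 + 1, so 5^547 ≡ 322·1433·25·5 ≡ 289 (mod 2189).
x_0 = 289.
x_1 = 289^2 mod 2189 = 339.

339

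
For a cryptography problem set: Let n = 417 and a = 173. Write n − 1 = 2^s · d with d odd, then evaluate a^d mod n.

n − 1 = 416 = 2^5 · 13, so s = 5 and d = 13.
Repeated squaring mod 417: 173^1 ≡ 173, 173^2 ≡ 322, 173^4 ≡ 268, 173^8 ≡ 100.
13 = 8 + 4 + 1, so 173^13 ≡ 100·268·173 ≡ 194 (mod 417).

194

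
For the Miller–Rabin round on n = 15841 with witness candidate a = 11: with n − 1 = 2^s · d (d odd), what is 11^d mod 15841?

n − 1 = 15840 = 2^5 · 495, so s = 5 and d = 495.
Repeated squaring mod 15841: 11^1 ≡ 11, 11^2 ≡ 121, 11^4 ≡ 14641, 11^8 ≡ 14310, 11^16 ≡ 15334, 11^32 ≡ 3593, 11^64 ≡ 15075, 11^128 ≡ 639, 11^256 ≡ 12296.
495 = 256 + 128 + 64 + 32 + 8 + 4 + 2 + 1, so 11^495 ≡ 12296·639·15075·3593·14310·14641·121·11 ≡ 8989 (mod 15841).

8989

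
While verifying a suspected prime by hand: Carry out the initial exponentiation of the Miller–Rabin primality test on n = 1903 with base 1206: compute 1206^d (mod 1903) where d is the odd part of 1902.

876

n − 1 = 1902 = 2^1 · 951, so s = 1 and d = 951.
1206^951 mod 1903 = 876.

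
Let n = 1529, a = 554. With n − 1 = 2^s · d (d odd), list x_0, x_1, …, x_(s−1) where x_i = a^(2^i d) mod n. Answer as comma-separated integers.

n − 1 = 1528 = 2^3 · 191, so s = 3 and d = 191.
x_0 = 554^191 mod 1529 = 917.
x_1 = 917^2 mod 1529 = 1468.
x_2 = 1468^2 mod 1529 = 663.

917, 1468, 663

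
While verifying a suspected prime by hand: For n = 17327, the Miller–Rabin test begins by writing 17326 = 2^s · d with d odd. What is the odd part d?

Halving: 17326 → 8663; 8663 is odd.
So 17326 = 2^1 · 8663.

8663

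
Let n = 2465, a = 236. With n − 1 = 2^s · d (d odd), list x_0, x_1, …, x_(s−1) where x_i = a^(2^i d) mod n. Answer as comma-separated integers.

376, 871, 1886, 1, 1

n − 1 = 2464 = 2^5 · 77, so s = 5 and d = 77.
x_0 = 236^77 mod 2465 = 376.
x_1 = 376^2 mod 2465 = 871.
x_2 = 871^2 mod 2465 = 1886.
x_3 = 1886^2 mod 2465 = 1.
x_4 = 1^2 mod 2465 = 1.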